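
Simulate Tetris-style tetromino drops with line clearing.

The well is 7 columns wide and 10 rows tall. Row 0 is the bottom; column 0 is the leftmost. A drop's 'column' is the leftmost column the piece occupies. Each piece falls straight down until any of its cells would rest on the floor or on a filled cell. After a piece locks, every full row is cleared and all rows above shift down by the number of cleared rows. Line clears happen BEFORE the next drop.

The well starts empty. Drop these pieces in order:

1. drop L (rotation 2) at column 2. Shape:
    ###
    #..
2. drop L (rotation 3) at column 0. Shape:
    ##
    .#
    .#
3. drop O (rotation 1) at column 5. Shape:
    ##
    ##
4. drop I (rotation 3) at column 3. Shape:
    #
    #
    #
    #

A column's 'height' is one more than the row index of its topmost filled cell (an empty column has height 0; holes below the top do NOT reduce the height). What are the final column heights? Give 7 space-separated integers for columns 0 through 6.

Drop 1: L rot2 at col 2 lands with bottom-row=0; cleared 0 line(s) (total 0); column heights now [0 0 2 2 2 0 0], max=2
Drop 2: L rot3 at col 0 lands with bottom-row=0; cleared 0 line(s) (total 0); column heights now [3 3 2 2 2 0 0], max=3
Drop 3: O rot1 at col 5 lands with bottom-row=0; cleared 0 line(s) (total 0); column heights now [3 3 2 2 2 2 2], max=3
Drop 4: I rot3 at col 3 lands with bottom-row=2; cleared 0 line(s) (total 0); column heights now [3 3 2 6 2 2 2], max=6

Answer: 3 3 2 6 2 2 2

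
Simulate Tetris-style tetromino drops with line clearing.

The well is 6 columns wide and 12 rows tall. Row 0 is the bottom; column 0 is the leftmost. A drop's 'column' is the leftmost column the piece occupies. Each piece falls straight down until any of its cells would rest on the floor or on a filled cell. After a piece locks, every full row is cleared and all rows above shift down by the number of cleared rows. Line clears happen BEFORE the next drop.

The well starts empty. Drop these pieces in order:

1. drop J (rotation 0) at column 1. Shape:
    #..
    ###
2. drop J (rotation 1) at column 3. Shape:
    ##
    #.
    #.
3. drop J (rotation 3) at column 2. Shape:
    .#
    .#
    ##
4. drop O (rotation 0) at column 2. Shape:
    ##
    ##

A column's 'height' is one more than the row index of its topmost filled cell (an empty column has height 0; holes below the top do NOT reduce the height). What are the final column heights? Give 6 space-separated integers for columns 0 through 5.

Drop 1: J rot0 at col 1 lands with bottom-row=0; cleared 0 line(s) (total 0); column heights now [0 2 1 1 0 0], max=2
Drop 2: J rot1 at col 3 lands with bottom-row=1; cleared 0 line(s) (total 0); column heights now [0 2 1 4 4 0], max=4
Drop 3: J rot3 at col 2 lands with bottom-row=4; cleared 0 line(s) (total 0); column heights now [0 2 5 7 4 0], max=7
Drop 4: O rot0 at col 2 lands with bottom-row=7; cleared 0 line(s) (total 0); column heights now [0 2 9 9 4 0], max=9

Answer: 0 2 9 9 4 0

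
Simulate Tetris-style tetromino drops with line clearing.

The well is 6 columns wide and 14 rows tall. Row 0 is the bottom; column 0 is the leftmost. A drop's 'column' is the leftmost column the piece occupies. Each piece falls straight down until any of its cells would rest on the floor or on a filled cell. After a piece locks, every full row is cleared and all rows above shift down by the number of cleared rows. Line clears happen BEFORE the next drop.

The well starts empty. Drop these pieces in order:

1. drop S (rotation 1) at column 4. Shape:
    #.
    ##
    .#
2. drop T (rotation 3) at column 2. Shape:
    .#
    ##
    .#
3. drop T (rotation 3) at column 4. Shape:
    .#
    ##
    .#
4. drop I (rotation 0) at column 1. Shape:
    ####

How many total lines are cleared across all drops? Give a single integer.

Drop 1: S rot1 at col 4 lands with bottom-row=0; cleared 0 line(s) (total 0); column heights now [0 0 0 0 3 2], max=3
Drop 2: T rot3 at col 2 lands with bottom-row=0; cleared 0 line(s) (total 0); column heights now [0 0 2 3 3 2], max=3
Drop 3: T rot3 at col 4 lands with bottom-row=2; cleared 0 line(s) (total 0); column heights now [0 0 2 3 4 5], max=5
Drop 4: I rot0 at col 1 lands with bottom-row=4; cleared 0 line(s) (total 0); column heights now [0 5 5 5 5 5], max=5

Answer: 0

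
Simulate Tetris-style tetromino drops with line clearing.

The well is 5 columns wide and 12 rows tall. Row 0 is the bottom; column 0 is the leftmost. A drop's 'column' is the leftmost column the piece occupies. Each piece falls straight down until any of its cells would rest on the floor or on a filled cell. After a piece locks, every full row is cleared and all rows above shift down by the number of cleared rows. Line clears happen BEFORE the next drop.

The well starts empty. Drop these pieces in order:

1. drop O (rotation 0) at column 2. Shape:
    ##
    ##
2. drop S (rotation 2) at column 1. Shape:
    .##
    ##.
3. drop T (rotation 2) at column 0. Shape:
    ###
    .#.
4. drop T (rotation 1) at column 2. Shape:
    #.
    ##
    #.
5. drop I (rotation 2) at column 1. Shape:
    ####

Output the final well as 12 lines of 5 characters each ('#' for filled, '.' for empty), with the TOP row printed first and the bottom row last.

Answer: .....
.....
.....
.####
..#..
..##.
..#..
###..
.###.
.##..
..##.
..##.

Derivation:
Drop 1: O rot0 at col 2 lands with bottom-row=0; cleared 0 line(s) (total 0); column heights now [0 0 2 2 0], max=2
Drop 2: S rot2 at col 1 lands with bottom-row=2; cleared 0 line(s) (total 0); column heights now [0 3 4 4 0], max=4
Drop 3: T rot2 at col 0 lands with bottom-row=3; cleared 0 line(s) (total 0); column heights now [5 5 5 4 0], max=5
Drop 4: T rot1 at col 2 lands with bottom-row=5; cleared 0 line(s) (total 0); column heights now [5 5 8 7 0], max=8
Drop 5: I rot2 at col 1 lands with bottom-row=8; cleared 0 line(s) (total 0); column heights now [5 9 9 9 9], max=9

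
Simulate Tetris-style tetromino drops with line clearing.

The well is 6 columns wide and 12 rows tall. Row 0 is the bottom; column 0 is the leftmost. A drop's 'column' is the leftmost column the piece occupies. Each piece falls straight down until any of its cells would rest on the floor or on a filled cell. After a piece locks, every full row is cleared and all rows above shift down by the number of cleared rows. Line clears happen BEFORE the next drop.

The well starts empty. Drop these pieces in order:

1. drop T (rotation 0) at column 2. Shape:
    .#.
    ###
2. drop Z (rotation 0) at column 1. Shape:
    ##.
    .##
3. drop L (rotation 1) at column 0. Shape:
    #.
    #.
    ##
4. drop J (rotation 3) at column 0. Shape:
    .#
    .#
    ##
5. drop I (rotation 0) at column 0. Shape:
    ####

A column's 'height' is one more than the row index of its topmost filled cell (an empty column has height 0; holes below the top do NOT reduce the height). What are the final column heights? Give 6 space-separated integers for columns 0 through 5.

Answer: 11 11 11 11 1 0

Derivation:
Drop 1: T rot0 at col 2 lands with bottom-row=0; cleared 0 line(s) (total 0); column heights now [0 0 1 2 1 0], max=2
Drop 2: Z rot0 at col 1 lands with bottom-row=2; cleared 0 line(s) (total 0); column heights now [0 4 4 3 1 0], max=4
Drop 3: L rot1 at col 0 lands with bottom-row=4; cleared 0 line(s) (total 0); column heights now [7 5 4 3 1 0], max=7
Drop 4: J rot3 at col 0 lands with bottom-row=7; cleared 0 line(s) (total 0); column heights now [8 10 4 3 1 0], max=10
Drop 5: I rot0 at col 0 lands with bottom-row=10; cleared 0 line(s) (total 0); column heights now [11 11 11 11 1 0], max=11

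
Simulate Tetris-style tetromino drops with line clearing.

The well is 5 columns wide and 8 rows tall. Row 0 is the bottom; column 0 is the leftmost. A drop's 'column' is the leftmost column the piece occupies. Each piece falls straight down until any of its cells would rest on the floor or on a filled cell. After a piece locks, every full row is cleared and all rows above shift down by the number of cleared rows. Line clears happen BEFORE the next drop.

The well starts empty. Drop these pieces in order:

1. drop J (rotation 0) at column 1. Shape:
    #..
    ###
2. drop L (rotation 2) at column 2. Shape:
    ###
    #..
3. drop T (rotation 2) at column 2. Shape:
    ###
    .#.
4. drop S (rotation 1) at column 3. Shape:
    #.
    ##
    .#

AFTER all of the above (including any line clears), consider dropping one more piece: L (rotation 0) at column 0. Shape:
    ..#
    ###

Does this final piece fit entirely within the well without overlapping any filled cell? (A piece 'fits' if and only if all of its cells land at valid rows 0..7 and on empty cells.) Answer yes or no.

Drop 1: J rot0 at col 1 lands with bottom-row=0; cleared 0 line(s) (total 0); column heights now [0 2 1 1 0], max=2
Drop 2: L rot2 at col 2 lands with bottom-row=1; cleared 0 line(s) (total 0); column heights now [0 2 3 3 3], max=3
Drop 3: T rot2 at col 2 lands with bottom-row=3; cleared 0 line(s) (total 0); column heights now [0 2 5 5 5], max=5
Drop 4: S rot1 at col 3 lands with bottom-row=5; cleared 0 line(s) (total 0); column heights now [0 2 5 8 7], max=8
Test piece L rot0 at col 0 (width 3): heights before test = [0 2 5 8 7]; fits = True

Answer: yes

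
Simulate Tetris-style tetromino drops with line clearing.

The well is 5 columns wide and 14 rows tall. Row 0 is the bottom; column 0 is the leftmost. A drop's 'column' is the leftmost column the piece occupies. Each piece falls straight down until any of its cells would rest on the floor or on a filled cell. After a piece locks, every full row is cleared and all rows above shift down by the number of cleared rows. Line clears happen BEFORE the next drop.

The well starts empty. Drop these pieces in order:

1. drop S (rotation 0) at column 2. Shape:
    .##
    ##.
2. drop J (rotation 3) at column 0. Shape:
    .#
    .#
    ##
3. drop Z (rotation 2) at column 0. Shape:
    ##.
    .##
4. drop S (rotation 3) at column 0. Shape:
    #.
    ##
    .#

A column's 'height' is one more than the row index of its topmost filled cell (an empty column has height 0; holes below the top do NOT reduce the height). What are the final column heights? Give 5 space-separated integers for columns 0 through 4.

Drop 1: S rot0 at col 2 lands with bottom-row=0; cleared 0 line(s) (total 0); column heights now [0 0 1 2 2], max=2
Drop 2: J rot3 at col 0 lands with bottom-row=0; cleared 0 line(s) (total 0); column heights now [1 3 1 2 2], max=3
Drop 3: Z rot2 at col 0 lands with bottom-row=3; cleared 0 line(s) (total 0); column heights now [5 5 4 2 2], max=5
Drop 4: S rot3 at col 0 lands with bottom-row=5; cleared 0 line(s) (total 0); column heights now [8 7 4 2 2], max=8

Answer: 8 7 4 2 2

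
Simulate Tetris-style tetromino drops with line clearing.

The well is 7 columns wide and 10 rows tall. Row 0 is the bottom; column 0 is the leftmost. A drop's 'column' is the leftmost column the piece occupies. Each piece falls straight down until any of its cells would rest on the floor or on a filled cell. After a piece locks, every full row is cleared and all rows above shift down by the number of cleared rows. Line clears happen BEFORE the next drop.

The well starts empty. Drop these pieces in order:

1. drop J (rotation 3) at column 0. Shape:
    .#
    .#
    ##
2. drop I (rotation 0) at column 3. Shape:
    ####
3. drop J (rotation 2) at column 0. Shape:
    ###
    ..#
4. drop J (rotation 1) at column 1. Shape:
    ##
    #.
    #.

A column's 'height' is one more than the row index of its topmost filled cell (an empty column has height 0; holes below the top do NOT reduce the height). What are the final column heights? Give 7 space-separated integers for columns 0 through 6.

Answer: 4 7 7 1 1 1 1

Derivation:
Drop 1: J rot3 at col 0 lands with bottom-row=0; cleared 0 line(s) (total 0); column heights now [1 3 0 0 0 0 0], max=3
Drop 2: I rot0 at col 3 lands with bottom-row=0; cleared 0 line(s) (total 0); column heights now [1 3 0 1 1 1 1], max=3
Drop 3: J rot2 at col 0 lands with bottom-row=2; cleared 0 line(s) (total 0); column heights now [4 4 4 1 1 1 1], max=4
Drop 4: J rot1 at col 1 lands with bottom-row=4; cleared 0 line(s) (total 0); column heights now [4 7 7 1 1 1 1], max=7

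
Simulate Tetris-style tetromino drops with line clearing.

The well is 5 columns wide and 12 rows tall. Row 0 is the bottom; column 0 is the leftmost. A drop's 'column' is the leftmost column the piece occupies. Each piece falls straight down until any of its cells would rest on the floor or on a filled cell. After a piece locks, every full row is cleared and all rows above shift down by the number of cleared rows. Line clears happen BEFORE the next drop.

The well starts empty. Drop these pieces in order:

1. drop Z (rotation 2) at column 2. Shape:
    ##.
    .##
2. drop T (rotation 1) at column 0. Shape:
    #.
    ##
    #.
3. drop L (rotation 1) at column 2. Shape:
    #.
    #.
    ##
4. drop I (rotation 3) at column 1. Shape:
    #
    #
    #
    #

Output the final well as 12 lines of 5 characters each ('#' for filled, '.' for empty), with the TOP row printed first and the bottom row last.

Drop 1: Z rot2 at col 2 lands with bottom-row=0; cleared 0 line(s) (total 0); column heights now [0 0 2 2 1], max=2
Drop 2: T rot1 at col 0 lands with bottom-row=0; cleared 0 line(s) (total 0); column heights now [3 2 2 2 1], max=3
Drop 3: L rot1 at col 2 lands with bottom-row=2; cleared 0 line(s) (total 0); column heights now [3 2 5 3 1], max=5
Drop 4: I rot3 at col 1 lands with bottom-row=2; cleared 0 line(s) (total 0); column heights now [3 6 5 3 1], max=6

Answer: .....
.....
.....
.....
.....
.....
.#...
.##..
.##..
####.
####.
#..##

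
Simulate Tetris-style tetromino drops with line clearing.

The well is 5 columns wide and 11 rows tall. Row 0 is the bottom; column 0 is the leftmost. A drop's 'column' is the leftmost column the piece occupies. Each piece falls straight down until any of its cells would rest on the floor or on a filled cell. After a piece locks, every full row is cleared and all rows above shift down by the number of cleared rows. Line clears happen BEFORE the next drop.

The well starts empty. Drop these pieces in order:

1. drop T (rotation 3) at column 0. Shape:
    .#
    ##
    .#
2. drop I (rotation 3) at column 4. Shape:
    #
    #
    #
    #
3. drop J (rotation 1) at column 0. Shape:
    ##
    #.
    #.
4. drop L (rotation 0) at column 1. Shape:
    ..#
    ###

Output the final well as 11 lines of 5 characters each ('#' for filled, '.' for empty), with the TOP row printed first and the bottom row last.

Drop 1: T rot3 at col 0 lands with bottom-row=0; cleared 0 line(s) (total 0); column heights now [2 3 0 0 0], max=3
Drop 2: I rot3 at col 4 lands with bottom-row=0; cleared 0 line(s) (total 0); column heights now [2 3 0 0 4], max=4
Drop 3: J rot1 at col 0 lands with bottom-row=2; cleared 0 line(s) (total 0); column heights now [5 5 0 0 4], max=5
Drop 4: L rot0 at col 1 lands with bottom-row=5; cleared 0 line(s) (total 0); column heights now [5 6 6 7 4], max=7

Answer: .....
.....
.....
.....
...#.
.###.
##...
#...#
##..#
##..#
.#..#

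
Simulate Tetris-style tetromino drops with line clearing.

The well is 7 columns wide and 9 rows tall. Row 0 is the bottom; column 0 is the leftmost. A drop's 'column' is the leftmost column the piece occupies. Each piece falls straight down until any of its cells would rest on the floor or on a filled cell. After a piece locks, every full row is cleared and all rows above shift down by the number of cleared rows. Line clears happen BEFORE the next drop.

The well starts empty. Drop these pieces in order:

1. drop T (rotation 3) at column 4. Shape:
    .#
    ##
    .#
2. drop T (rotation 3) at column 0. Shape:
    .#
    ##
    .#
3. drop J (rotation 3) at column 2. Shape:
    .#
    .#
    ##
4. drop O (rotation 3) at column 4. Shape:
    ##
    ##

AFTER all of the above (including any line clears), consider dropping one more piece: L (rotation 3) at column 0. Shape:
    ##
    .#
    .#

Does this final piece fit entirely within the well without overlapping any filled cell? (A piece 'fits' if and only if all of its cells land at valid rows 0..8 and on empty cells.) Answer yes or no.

Answer: yes

Derivation:
Drop 1: T rot3 at col 4 lands with bottom-row=0; cleared 0 line(s) (total 0); column heights now [0 0 0 0 2 3 0], max=3
Drop 2: T rot3 at col 0 lands with bottom-row=0; cleared 0 line(s) (total 0); column heights now [2 3 0 0 2 3 0], max=3
Drop 3: J rot3 at col 2 lands with bottom-row=0; cleared 0 line(s) (total 0); column heights now [2 3 1 3 2 3 0], max=3
Drop 4: O rot3 at col 4 lands with bottom-row=3; cleared 0 line(s) (total 0); column heights now [2 3 1 3 5 5 0], max=5
Test piece L rot3 at col 0 (width 2): heights before test = [2 3 1 3 5 5 0]; fits = True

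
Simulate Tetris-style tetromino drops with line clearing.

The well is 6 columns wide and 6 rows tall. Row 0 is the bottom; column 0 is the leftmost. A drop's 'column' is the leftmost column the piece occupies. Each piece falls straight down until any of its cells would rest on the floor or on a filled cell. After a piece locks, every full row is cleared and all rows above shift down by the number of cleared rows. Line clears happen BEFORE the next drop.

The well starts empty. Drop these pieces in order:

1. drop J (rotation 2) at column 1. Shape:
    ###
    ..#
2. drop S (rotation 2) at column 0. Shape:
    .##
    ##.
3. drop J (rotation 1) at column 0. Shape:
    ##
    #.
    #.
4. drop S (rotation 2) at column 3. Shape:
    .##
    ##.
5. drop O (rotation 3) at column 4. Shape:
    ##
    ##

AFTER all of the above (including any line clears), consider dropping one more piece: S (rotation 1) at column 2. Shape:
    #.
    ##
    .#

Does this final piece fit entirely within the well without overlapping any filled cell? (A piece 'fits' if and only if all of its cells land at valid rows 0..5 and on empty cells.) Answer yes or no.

Drop 1: J rot2 at col 1 lands with bottom-row=0; cleared 0 line(s) (total 0); column heights now [0 2 2 2 0 0], max=2
Drop 2: S rot2 at col 0 lands with bottom-row=2; cleared 0 line(s) (total 0); column heights now [3 4 4 2 0 0], max=4
Drop 3: J rot1 at col 0 lands with bottom-row=3; cleared 0 line(s) (total 0); column heights now [6 6 4 2 0 0], max=6
Drop 4: S rot2 at col 3 lands with bottom-row=2; cleared 0 line(s) (total 0); column heights now [6 6 4 3 4 4], max=6
Drop 5: O rot3 at col 4 lands with bottom-row=4; cleared 0 line(s) (total 0); column heights now [6 6 4 3 6 6], max=6
Test piece S rot1 at col 2 (width 2): heights before test = [6 6 4 3 6 6]; fits = True

Answer: yes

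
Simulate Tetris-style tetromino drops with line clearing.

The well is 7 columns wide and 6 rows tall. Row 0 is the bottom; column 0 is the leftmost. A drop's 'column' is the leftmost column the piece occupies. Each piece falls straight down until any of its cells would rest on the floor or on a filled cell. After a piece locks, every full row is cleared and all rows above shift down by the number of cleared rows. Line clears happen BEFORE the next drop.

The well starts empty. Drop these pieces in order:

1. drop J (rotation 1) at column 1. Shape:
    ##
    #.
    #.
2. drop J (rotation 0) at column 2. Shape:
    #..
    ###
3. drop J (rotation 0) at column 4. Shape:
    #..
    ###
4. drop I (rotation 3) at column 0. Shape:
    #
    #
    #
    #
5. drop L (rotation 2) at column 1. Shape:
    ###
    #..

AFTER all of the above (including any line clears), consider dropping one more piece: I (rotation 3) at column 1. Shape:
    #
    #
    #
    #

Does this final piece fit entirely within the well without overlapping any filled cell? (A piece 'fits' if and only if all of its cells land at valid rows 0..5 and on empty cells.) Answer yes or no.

Answer: no

Derivation:
Drop 1: J rot1 at col 1 lands with bottom-row=0; cleared 0 line(s) (total 0); column heights now [0 3 3 0 0 0 0], max=3
Drop 2: J rot0 at col 2 lands with bottom-row=3; cleared 0 line(s) (total 0); column heights now [0 3 5 4 4 0 0], max=5
Drop 3: J rot0 at col 4 lands with bottom-row=4; cleared 0 line(s) (total 0); column heights now [0 3 5 4 6 5 5], max=6
Drop 4: I rot3 at col 0 lands with bottom-row=0; cleared 0 line(s) (total 0); column heights now [4 3 5 4 6 5 5], max=6
Drop 5: L rot2 at col 1 lands with bottom-row=4; cleared 0 line(s) (total 0); column heights now [4 6 6 6 6 5 5], max=6
Test piece I rot3 at col 1 (width 1): heights before test = [4 6 6 6 6 5 5]; fits = False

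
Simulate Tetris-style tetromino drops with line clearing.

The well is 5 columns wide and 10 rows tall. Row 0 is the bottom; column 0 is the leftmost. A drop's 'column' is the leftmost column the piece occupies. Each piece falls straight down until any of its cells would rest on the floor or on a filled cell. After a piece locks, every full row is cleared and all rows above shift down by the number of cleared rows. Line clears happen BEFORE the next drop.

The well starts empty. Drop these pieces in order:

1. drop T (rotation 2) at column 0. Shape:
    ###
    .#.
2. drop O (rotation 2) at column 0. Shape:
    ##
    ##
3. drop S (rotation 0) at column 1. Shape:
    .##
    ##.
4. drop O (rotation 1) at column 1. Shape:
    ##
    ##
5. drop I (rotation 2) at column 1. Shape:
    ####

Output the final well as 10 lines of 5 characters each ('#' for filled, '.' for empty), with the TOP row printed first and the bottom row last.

Drop 1: T rot2 at col 0 lands with bottom-row=0; cleared 0 line(s) (total 0); column heights now [2 2 2 0 0], max=2
Drop 2: O rot2 at col 0 lands with bottom-row=2; cleared 0 line(s) (total 0); column heights now [4 4 2 0 0], max=4
Drop 3: S rot0 at col 1 lands with bottom-row=4; cleared 0 line(s) (total 0); column heights now [4 5 6 6 0], max=6
Drop 4: O rot1 at col 1 lands with bottom-row=6; cleared 0 line(s) (total 0); column heights now [4 8 8 6 0], max=8
Drop 5: I rot2 at col 1 lands with bottom-row=8; cleared 0 line(s) (total 0); column heights now [4 9 9 9 9], max=9

Answer: .....
.####
.##..
.##..
..##.
.##..
##...
##...
###..
.#...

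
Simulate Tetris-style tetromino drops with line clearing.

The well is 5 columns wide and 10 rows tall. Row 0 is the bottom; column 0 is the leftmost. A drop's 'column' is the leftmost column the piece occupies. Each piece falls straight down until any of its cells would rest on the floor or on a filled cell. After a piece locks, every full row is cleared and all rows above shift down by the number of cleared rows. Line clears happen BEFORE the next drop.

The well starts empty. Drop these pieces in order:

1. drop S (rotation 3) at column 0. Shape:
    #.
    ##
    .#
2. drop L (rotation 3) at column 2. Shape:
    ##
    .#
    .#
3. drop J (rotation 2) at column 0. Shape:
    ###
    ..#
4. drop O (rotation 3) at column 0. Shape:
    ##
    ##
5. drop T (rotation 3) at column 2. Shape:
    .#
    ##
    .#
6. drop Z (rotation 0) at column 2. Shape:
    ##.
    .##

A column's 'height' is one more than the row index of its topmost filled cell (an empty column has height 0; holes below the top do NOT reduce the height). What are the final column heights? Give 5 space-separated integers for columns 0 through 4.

Answer: 7 7 9 9 8

Derivation:
Drop 1: S rot3 at col 0 lands with bottom-row=0; cleared 0 line(s) (total 0); column heights now [3 2 0 0 0], max=3
Drop 2: L rot3 at col 2 lands with bottom-row=0; cleared 0 line(s) (total 0); column heights now [3 2 3 3 0], max=3
Drop 3: J rot2 at col 0 lands with bottom-row=3; cleared 0 line(s) (total 0); column heights now [5 5 5 3 0], max=5
Drop 4: O rot3 at col 0 lands with bottom-row=5; cleared 0 line(s) (total 0); column heights now [7 7 5 3 0], max=7
Drop 5: T rot3 at col 2 lands with bottom-row=4; cleared 0 line(s) (total 0); column heights now [7 7 6 7 0], max=7
Drop 6: Z rot0 at col 2 lands with bottom-row=7; cleared 0 line(s) (total 0); column heights now [7 7 9 9 8], max=9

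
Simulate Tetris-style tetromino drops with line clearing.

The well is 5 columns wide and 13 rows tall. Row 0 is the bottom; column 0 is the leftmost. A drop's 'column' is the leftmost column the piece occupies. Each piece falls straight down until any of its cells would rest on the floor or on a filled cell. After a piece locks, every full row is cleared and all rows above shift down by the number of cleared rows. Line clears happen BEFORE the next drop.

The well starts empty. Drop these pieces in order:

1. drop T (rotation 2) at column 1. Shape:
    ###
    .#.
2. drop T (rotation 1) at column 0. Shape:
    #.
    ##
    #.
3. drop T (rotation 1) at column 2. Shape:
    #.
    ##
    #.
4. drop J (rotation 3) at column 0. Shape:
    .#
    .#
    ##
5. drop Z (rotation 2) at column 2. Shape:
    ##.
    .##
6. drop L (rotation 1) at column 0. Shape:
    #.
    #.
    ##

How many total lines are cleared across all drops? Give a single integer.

Answer: 1

Derivation:
Drop 1: T rot2 at col 1 lands with bottom-row=0; cleared 0 line(s) (total 0); column heights now [0 2 2 2 0], max=2
Drop 2: T rot1 at col 0 lands with bottom-row=1; cleared 0 line(s) (total 0); column heights now [4 3 2 2 0], max=4
Drop 3: T rot1 at col 2 lands with bottom-row=2; cleared 0 line(s) (total 0); column heights now [4 3 5 4 0], max=5
Drop 4: J rot3 at col 0 lands with bottom-row=4; cleared 0 line(s) (total 0); column heights now [5 7 5 4 0], max=7
Drop 5: Z rot2 at col 2 lands with bottom-row=4; cleared 1 line(s) (total 1); column heights now [4 6 5 5 0], max=6
Drop 6: L rot1 at col 0 lands with bottom-row=6; cleared 0 line(s) (total 1); column heights now [9 7 5 5 0], max=9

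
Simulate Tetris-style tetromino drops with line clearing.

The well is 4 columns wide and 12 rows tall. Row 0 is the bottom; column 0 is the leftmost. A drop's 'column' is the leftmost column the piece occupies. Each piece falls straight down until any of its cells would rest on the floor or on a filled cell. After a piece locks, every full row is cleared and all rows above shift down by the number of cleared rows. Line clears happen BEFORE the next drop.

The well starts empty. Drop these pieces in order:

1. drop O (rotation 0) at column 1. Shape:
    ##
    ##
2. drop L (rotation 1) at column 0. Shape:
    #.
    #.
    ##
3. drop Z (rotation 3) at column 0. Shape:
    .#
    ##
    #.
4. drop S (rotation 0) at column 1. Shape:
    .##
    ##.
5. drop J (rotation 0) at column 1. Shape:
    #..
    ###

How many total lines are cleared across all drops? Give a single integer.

Drop 1: O rot0 at col 1 lands with bottom-row=0; cleared 0 line(s) (total 0); column heights now [0 2 2 0], max=2
Drop 2: L rot1 at col 0 lands with bottom-row=2; cleared 0 line(s) (total 0); column heights now [5 3 2 0], max=5
Drop 3: Z rot3 at col 0 lands with bottom-row=5; cleared 0 line(s) (total 0); column heights now [7 8 2 0], max=8
Drop 4: S rot0 at col 1 lands with bottom-row=8; cleared 0 line(s) (total 0); column heights now [7 9 10 10], max=10
Drop 5: J rot0 at col 1 lands with bottom-row=10; cleared 0 line(s) (total 0); column heights now [7 12 11 11], max=12

Answer: 0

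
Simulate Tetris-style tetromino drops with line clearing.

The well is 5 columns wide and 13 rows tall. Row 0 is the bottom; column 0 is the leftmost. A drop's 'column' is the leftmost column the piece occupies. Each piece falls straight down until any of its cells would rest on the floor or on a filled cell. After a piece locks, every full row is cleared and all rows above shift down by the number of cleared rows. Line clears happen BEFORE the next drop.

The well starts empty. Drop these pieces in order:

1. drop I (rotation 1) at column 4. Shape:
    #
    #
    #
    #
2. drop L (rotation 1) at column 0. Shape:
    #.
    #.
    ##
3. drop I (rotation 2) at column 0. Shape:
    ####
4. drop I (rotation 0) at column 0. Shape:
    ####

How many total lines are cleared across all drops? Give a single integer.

Answer: 1

Derivation:
Drop 1: I rot1 at col 4 lands with bottom-row=0; cleared 0 line(s) (total 0); column heights now [0 0 0 0 4], max=4
Drop 2: L rot1 at col 0 lands with bottom-row=0; cleared 0 line(s) (total 0); column heights now [3 1 0 0 4], max=4
Drop 3: I rot2 at col 0 lands with bottom-row=3; cleared 1 line(s) (total 1); column heights now [3 1 0 0 3], max=3
Drop 4: I rot0 at col 0 lands with bottom-row=3; cleared 0 line(s) (total 1); column heights now [4 4 4 4 3], max=4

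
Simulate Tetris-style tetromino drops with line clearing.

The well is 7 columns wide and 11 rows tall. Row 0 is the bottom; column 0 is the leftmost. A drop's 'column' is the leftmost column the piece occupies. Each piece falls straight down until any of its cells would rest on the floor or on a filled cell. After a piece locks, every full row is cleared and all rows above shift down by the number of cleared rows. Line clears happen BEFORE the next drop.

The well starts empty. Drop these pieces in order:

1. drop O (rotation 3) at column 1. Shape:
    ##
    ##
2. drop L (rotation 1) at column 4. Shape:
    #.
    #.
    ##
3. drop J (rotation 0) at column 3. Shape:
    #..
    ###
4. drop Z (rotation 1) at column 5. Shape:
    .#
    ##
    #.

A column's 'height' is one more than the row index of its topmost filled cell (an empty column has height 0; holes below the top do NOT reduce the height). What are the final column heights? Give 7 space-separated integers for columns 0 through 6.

Answer: 0 2 2 5 4 6 7

Derivation:
Drop 1: O rot3 at col 1 lands with bottom-row=0; cleared 0 line(s) (total 0); column heights now [0 2 2 0 0 0 0], max=2
Drop 2: L rot1 at col 4 lands with bottom-row=0; cleared 0 line(s) (total 0); column heights now [0 2 2 0 3 1 0], max=3
Drop 3: J rot0 at col 3 lands with bottom-row=3; cleared 0 line(s) (total 0); column heights now [0 2 2 5 4 4 0], max=5
Drop 4: Z rot1 at col 5 lands with bottom-row=4; cleared 0 line(s) (total 0); column heights now [0 2 2 5 4 6 7], max=7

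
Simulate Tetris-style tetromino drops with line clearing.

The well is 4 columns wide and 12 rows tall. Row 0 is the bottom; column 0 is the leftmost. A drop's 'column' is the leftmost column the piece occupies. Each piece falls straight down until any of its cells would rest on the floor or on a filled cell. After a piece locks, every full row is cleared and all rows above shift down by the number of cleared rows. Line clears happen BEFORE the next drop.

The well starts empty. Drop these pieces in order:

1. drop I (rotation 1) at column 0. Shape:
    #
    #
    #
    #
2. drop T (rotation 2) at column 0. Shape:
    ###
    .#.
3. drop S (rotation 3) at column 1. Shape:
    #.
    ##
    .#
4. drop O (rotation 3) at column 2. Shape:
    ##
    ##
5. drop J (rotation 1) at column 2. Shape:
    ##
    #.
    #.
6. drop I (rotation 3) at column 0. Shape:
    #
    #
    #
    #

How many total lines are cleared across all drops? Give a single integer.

Answer: 1

Derivation:
Drop 1: I rot1 at col 0 lands with bottom-row=0; cleared 0 line(s) (total 0); column heights now [4 0 0 0], max=4
Drop 2: T rot2 at col 0 lands with bottom-row=3; cleared 0 line(s) (total 0); column heights now [5 5 5 0], max=5
Drop 3: S rot3 at col 1 lands with bottom-row=5; cleared 0 line(s) (total 0); column heights now [5 8 7 0], max=8
Drop 4: O rot3 at col 2 lands with bottom-row=7; cleared 0 line(s) (total 0); column heights now [5 8 9 9], max=9
Drop 5: J rot1 at col 2 lands with bottom-row=9; cleared 0 line(s) (total 0); column heights now [5 8 12 12], max=12
Drop 6: I rot3 at col 0 lands with bottom-row=5; cleared 1 line(s) (total 1); column heights now [8 7 11 11], max=11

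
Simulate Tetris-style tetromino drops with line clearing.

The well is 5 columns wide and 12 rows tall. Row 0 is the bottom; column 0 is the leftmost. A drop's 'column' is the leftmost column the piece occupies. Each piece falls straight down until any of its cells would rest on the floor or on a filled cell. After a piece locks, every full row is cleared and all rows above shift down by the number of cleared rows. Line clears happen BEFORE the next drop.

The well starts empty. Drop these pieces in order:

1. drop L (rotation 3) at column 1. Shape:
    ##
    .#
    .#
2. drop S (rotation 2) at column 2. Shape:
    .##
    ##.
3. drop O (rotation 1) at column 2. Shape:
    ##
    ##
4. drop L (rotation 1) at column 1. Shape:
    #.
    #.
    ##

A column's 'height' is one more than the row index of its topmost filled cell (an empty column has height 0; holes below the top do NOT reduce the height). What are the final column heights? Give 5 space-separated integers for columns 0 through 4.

Answer: 0 10 8 7 5

Derivation:
Drop 1: L rot3 at col 1 lands with bottom-row=0; cleared 0 line(s) (total 0); column heights now [0 3 3 0 0], max=3
Drop 2: S rot2 at col 2 lands with bottom-row=3; cleared 0 line(s) (total 0); column heights now [0 3 4 5 5], max=5
Drop 3: O rot1 at col 2 lands with bottom-row=5; cleared 0 line(s) (total 0); column heights now [0 3 7 7 5], max=7
Drop 4: L rot1 at col 1 lands with bottom-row=7; cleared 0 line(s) (total 0); column heights now [0 10 8 7 5], max=10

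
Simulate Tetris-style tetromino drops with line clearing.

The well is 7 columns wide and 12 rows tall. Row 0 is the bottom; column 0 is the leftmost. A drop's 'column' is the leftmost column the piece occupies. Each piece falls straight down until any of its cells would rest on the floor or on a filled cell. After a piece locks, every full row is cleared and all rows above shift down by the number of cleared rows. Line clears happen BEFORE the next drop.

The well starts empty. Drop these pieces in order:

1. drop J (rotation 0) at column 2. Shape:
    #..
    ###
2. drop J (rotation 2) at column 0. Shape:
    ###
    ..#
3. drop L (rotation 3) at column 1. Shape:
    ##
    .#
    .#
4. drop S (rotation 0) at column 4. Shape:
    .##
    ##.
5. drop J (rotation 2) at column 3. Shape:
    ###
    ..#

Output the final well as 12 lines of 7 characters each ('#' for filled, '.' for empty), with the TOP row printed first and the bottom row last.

Drop 1: J rot0 at col 2 lands with bottom-row=0; cleared 0 line(s) (total 0); column heights now [0 0 2 1 1 0 0], max=2
Drop 2: J rot2 at col 0 lands with bottom-row=2; cleared 0 line(s) (total 0); column heights now [4 4 4 1 1 0 0], max=4
Drop 3: L rot3 at col 1 lands with bottom-row=4; cleared 0 line(s) (total 0); column heights now [4 7 7 1 1 0 0], max=7
Drop 4: S rot0 at col 4 lands with bottom-row=1; cleared 0 line(s) (total 0); column heights now [4 7 7 1 2 3 3], max=7
Drop 5: J rot2 at col 3 lands with bottom-row=3; cleared 0 line(s) (total 0); column heights now [4 7 7 5 5 5 3], max=7

Answer: .......
.......
.......
.......
.......
.##....
..#....
..####.
###..#.
..#..##
..#.##.
..###..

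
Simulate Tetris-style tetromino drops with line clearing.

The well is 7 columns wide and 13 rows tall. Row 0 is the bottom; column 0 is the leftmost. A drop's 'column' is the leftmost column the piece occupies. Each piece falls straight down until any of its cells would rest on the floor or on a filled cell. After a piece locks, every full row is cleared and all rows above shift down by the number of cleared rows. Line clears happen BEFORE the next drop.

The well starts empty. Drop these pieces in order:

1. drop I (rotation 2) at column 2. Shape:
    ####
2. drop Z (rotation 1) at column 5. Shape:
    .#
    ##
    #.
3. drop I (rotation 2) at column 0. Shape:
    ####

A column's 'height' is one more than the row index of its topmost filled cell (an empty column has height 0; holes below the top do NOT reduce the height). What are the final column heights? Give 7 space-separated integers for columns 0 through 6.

Drop 1: I rot2 at col 2 lands with bottom-row=0; cleared 0 line(s) (total 0); column heights now [0 0 1 1 1 1 0], max=1
Drop 2: Z rot1 at col 5 lands with bottom-row=1; cleared 0 line(s) (total 0); column heights now [0 0 1 1 1 3 4], max=4
Drop 3: I rot2 at col 0 lands with bottom-row=1; cleared 0 line(s) (total 0); column heights now [2 2 2 2 1 3 4], max=4

Answer: 2 2 2 2 1 3 4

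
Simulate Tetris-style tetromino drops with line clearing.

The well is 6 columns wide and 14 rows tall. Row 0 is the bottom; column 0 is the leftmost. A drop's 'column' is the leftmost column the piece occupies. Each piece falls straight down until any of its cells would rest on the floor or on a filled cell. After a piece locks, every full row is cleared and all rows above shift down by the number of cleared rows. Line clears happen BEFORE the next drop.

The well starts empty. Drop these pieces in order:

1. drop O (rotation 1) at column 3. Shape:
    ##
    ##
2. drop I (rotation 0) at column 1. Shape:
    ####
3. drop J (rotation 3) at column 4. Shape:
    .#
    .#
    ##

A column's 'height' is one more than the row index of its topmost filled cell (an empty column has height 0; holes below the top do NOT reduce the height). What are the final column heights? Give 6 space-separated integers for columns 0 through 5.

Answer: 0 3 3 3 4 6

Derivation:
Drop 1: O rot1 at col 3 lands with bottom-row=0; cleared 0 line(s) (total 0); column heights now [0 0 0 2 2 0], max=2
Drop 2: I rot0 at col 1 lands with bottom-row=2; cleared 0 line(s) (total 0); column heights now [0 3 3 3 3 0], max=3
Drop 3: J rot3 at col 4 lands with bottom-row=3; cleared 0 line(s) (total 0); column heights now [0 3 3 3 4 6], max=6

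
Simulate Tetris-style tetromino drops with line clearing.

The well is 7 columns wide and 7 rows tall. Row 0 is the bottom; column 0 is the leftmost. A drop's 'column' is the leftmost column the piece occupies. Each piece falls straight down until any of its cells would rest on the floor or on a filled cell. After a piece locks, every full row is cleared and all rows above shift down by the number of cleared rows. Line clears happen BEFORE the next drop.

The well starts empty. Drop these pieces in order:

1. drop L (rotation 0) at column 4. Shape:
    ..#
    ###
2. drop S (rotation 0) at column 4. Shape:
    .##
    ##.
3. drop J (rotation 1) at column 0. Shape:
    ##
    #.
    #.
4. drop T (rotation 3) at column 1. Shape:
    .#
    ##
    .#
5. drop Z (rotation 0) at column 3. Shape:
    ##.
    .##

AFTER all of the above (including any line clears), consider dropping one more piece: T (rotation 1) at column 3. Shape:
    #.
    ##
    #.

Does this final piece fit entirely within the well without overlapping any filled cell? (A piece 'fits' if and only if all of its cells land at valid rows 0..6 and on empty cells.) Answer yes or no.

Drop 1: L rot0 at col 4 lands with bottom-row=0; cleared 0 line(s) (total 0); column heights now [0 0 0 0 1 1 2], max=2
Drop 2: S rot0 at col 4 lands with bottom-row=1; cleared 0 line(s) (total 0); column heights now [0 0 0 0 2 3 3], max=3
Drop 3: J rot1 at col 0 lands with bottom-row=0; cleared 0 line(s) (total 0); column heights now [3 3 0 0 2 3 3], max=3
Drop 4: T rot3 at col 1 lands with bottom-row=2; cleared 0 line(s) (total 0); column heights now [3 4 5 0 2 3 3], max=5
Drop 5: Z rot0 at col 3 lands with bottom-row=3; cleared 0 line(s) (total 0); column heights now [3 4 5 5 5 4 3], max=5
Test piece T rot1 at col 3 (width 2): heights before test = [3 4 5 5 5 4 3]; fits = False

Answer: no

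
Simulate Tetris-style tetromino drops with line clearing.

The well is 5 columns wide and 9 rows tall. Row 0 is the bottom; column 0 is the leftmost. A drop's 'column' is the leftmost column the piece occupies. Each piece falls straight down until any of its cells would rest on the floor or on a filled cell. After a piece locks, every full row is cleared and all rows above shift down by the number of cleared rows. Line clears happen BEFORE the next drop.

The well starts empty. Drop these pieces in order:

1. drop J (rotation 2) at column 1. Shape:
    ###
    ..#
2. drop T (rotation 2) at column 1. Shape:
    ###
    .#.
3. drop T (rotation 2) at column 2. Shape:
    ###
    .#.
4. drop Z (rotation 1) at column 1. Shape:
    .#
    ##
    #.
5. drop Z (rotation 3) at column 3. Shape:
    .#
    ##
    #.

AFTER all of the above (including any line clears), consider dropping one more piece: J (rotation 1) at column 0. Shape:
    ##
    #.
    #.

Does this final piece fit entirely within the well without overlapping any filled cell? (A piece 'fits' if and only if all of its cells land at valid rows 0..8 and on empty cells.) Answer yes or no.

Drop 1: J rot2 at col 1 lands with bottom-row=0; cleared 0 line(s) (total 0); column heights now [0 2 2 2 0], max=2
Drop 2: T rot2 at col 1 lands with bottom-row=2; cleared 0 line(s) (total 0); column heights now [0 4 4 4 0], max=4
Drop 3: T rot2 at col 2 lands with bottom-row=4; cleared 0 line(s) (total 0); column heights now [0 4 6 6 6], max=6
Drop 4: Z rot1 at col 1 lands with bottom-row=5; cleared 0 line(s) (total 0); column heights now [0 7 8 6 6], max=8
Drop 5: Z rot3 at col 3 lands with bottom-row=6; cleared 0 line(s) (total 0); column heights now [0 7 8 8 9], max=9
Test piece J rot1 at col 0 (width 2): heights before test = [0 7 8 8 9]; fits = True

Answer: yes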